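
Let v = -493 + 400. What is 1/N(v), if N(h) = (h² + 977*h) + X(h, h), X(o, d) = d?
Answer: -1/82305 ≈ -1.2150e-5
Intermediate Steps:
v = -93
N(h) = h² + 978*h (N(h) = (h² + 977*h) + h = h² + 978*h)
1/N(v) = 1/(-93*(978 - 93)) = 1/(-93*885) = 1/(-82305) = -1/82305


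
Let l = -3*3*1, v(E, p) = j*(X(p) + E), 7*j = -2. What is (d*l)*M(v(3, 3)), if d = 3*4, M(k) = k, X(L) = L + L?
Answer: 1944/7 ≈ 277.71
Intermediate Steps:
j = -2/7 (j = (⅐)*(-2) = -2/7 ≈ -0.28571)
X(L) = 2*L
v(E, p) = -4*p/7 - 2*E/7 (v(E, p) = -2*(2*p + E)/7 = -2*(E + 2*p)/7 = -4*p/7 - 2*E/7)
d = 12
l = -9 (l = -9*1 = -9)
(d*l)*M(v(3, 3)) = (12*(-9))*(-4/7*3 - 2/7*3) = -108*(-12/7 - 6/7) = -108*(-18/7) = 1944/7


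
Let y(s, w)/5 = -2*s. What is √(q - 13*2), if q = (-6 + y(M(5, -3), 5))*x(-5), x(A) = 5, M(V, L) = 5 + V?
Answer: 2*I*√139 ≈ 23.58*I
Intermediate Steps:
y(s, w) = -10*s (y(s, w) = 5*(-2*s) = -10*s)
q = -530 (q = (-6 - 10*(5 + 5))*5 = (-6 - 10*10)*5 = (-6 - 100)*5 = -106*5 = -530)
√(q - 13*2) = √(-530 - 13*2) = √(-530 - 26) = √(-556) = 2*I*√139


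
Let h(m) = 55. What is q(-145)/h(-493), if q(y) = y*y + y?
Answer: 4176/11 ≈ 379.64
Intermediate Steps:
q(y) = y + y**2 (q(y) = y**2 + y = y + y**2)
q(-145)/h(-493) = -145*(1 - 145)/55 = -145*(-144)*(1/55) = 20880*(1/55) = 4176/11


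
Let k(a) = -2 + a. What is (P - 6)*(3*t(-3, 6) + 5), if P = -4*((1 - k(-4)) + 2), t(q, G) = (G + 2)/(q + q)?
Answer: -42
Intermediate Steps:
t(q, G) = (2 + G)/(2*q) (t(q, G) = (2 + G)/((2*q)) = (2 + G)*(1/(2*q)) = (2 + G)/(2*q))
P = -36 (P = -4*((1 - (-2 - 4)) + 2) = -4*((1 - 1*(-6)) + 2) = -4*((1 + 6) + 2) = -4*(7 + 2) = -4*9 = -36)
(P - 6)*(3*t(-3, 6) + 5) = (-36 - 6)*(3*((½)*(2 + 6)/(-3)) + 5) = -42*(3*((½)*(-⅓)*8) + 5) = -42*(3*(-4/3) + 5) = -42*(-4 + 5) = -42*1 = -42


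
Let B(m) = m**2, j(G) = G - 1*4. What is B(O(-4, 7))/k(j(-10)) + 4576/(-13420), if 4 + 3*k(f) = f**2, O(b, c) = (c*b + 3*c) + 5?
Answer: -1359/4880 ≈ -0.27848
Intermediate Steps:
O(b, c) = 5 + 3*c + b*c (O(b, c) = (b*c + 3*c) + 5 = (3*c + b*c) + 5 = 5 + 3*c + b*c)
j(G) = -4 + G (j(G) = G - 4 = -4 + G)
k(f) = -4/3 + f**2/3
B(O(-4, 7))/k(j(-10)) + 4576/(-13420) = (5 + 3*7 - 4*7)**2/(-4/3 + (-4 - 10)**2/3) + 4576/(-13420) = (5 + 21 - 28)**2/(-4/3 + (1/3)*(-14)**2) + 4576*(-1/13420) = (-2)**2/(-4/3 + (1/3)*196) - 104/305 = 4/(-4/3 + 196/3) - 104/305 = 4/64 - 104/305 = 4*(1/64) - 104/305 = 1/16 - 104/305 = -1359/4880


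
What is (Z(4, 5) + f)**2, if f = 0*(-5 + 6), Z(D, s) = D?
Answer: 16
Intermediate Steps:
f = 0 (f = 0*1 = 0)
(Z(4, 5) + f)**2 = (4 + 0)**2 = 4**2 = 16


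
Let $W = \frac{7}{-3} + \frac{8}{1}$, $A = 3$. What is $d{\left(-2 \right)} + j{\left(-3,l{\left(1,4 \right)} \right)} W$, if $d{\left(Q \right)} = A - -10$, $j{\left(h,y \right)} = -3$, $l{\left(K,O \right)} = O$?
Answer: $-4$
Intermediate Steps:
$W = \frac{17}{3}$ ($W = 7 \left(- \frac{1}{3}\right) + 8 \cdot 1 = - \frac{7}{3} + 8 = \frac{17}{3} \approx 5.6667$)
$d{\left(Q \right)} = 13$ ($d{\left(Q \right)} = 3 - -10 = 3 + 10 = 13$)
$d{\left(-2 \right)} + j{\left(-3,l{\left(1,4 \right)} \right)} W = 13 - 17 = -4$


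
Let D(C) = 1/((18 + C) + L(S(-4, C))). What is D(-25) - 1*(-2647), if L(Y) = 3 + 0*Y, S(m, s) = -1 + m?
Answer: 10587/4 ≈ 2646.8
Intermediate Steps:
L(Y) = 3 (L(Y) = 3 + 0 = 3)
D(C) = 1/(21 + C) (D(C) = 1/((18 + C) + 3) = 1/(21 + C))
D(-25) - 1*(-2647) = 1/(21 - 25) - 1*(-2647) = 1/(-4) + 2647 = -¼ + 2647 = 10587/4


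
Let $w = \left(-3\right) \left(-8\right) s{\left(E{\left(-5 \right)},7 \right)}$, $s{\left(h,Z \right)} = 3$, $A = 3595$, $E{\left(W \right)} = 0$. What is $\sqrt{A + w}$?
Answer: $\sqrt{3667} \approx 60.556$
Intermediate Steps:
$w = 72$ ($w = \left(-3\right) \left(-8\right) 3 = 24 \cdot 3 = 72$)
$\sqrt{A + w} = \sqrt{3595 + 72} = \sqrt{3667}$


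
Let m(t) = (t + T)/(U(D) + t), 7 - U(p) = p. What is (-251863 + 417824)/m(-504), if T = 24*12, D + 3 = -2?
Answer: 6804401/18 ≈ 3.7802e+5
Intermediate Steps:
D = -5 (D = -3 - 2 = -5)
U(p) = 7 - p
T = 288
m(t) = (288 + t)/(12 + t) (m(t) = (t + 288)/((7 - 1*(-5)) + t) = (288 + t)/((7 + 5) + t) = (288 + t)/(12 + t))
(-251863 + 417824)/m(-504) = (-251863 + 417824)/(((288 - 504)/(12 - 504))) = 165961/((-216/(-492))) = 165961/((-1/492*(-216))) = 165961/(18/41) = 165961*(41/18) = 6804401/18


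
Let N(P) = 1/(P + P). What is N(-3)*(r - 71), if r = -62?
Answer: 133/6 ≈ 22.167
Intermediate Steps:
N(P) = 1/(2*P)
N(-3)*(r - 71) = ((½)/(-3))*(-62 - 71) = ((½)*(-⅓))*(-133) = -⅙*(-133) = 133/6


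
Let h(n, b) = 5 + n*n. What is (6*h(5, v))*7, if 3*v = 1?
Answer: 1260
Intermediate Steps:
v = 1/3 (v = (1/3)*1 = 1/3 ≈ 0.33333)
h(n, b) = 5 + n**2
(6*h(5, v))*7 = (6*(5 + 5**2))*7 = (6*(5 + 25))*7 = (6*30)*7 = 180*7 = 1260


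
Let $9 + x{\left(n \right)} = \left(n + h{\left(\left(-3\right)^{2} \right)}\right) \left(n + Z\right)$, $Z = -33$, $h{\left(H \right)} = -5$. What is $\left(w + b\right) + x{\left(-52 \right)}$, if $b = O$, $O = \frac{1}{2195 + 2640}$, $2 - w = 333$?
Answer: $\frac{21781676}{4835} \approx 4505.0$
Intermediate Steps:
$w = -331$ ($w = 2 - 333 = -331$)
$x{\left(n \right)} = -9 + \left(-33 + n\right) \left(-5 + n\right)$ ($x{\left(n \right)} = -9 + \left(n - 5\right) \left(n - 33\right) = -9 + \left(-5 + n\right) \left(-33 + n\right) = -9 + \left(-33 + n\right) \left(-5 + n\right)$)
$O = \frac{1}{4835} \approx 0.00020683$
$b = \frac{1}{4835} \approx 0.00020683$
$\left(w + b\right) + x{\left(-52 \right)} = \left(-331 + \frac{1}{4835}\right) + \left(156 + \left(-52\right)^{2} - -1976\right) = - \frac{1600384}{4835} + \left(156 + 2704 + 1976\right) = - \frac{1600384}{4835} + 4836 = \frac{21781676}{4835}$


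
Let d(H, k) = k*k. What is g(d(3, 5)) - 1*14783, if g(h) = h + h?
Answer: -14733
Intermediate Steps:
d(H, k) = k**2
g(h) = 2*h
g(d(3, 5)) - 1*14783 = 2*5**2 - 1*14783 = 2*25 - 14783 = 50 - 14783 = -14733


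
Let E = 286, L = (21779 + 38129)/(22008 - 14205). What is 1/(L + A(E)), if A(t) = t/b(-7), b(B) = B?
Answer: -3213/106606 ≈ -0.030139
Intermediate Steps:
L = 3524/459 (L = 59908/7803 = 59908*(1/7803) = 3524/459 ≈ 7.6776)
A(t) = -t/7 (A(t) = t/(-7) = t*(-1/7) = -t/7)
1/(L + A(E)) = 1/(3524/459 - 1/7*286) = 1/(3524/459 - 286/7) = 1/(-106606/3213) = -3213/106606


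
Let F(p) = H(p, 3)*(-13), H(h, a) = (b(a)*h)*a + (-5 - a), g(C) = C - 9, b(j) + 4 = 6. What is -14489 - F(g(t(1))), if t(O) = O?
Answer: -15217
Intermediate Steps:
b(j) = 2 (b(j) = -4 + 6 = 2)
g(C) = -9 + C
H(h, a) = -5 - a + 2*a*h (H(h, a) = (2*h)*a + (-5 - a) = 2*a*h + (-5 - a) = -5 - a + 2*a*h)
F(p) = 104 - 78*p (F(p) = (-5 - 1*3 + 2*3*p)*(-13) = (-5 - 3 + 6*p)*(-13) = (-8 + 6*p)*(-13) = 104 - 78*p)
-14489 - F(g(t(1))) = -14489 - (104 - 78*(-9 + 1)) = -14489 - (104 - 78*(-8)) = -14489 - (104 + 624) = -14489 - 1*728 = -14489 - 728 = -15217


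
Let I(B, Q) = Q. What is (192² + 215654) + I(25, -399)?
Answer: 252119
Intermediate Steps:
(192² + 215654) + I(25, -399) = (192² + 215654) - 399 = (36864 + 215654) - 399 = 252518 - 399 = 252119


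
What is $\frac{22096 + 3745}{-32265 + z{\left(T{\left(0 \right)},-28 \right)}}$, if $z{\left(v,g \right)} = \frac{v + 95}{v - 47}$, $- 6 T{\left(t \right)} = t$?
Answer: $- \frac{1214527}{1516550} \approx -0.80085$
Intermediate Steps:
$T{\left(t \right)} = - \frac{t}{6}$
$z{\left(v,g \right)} = \frac{95 + v}{-47 + v}$
$\frac{22096 + 3745}{-32265 + z{\left(T{\left(0 \right)},-28 \right)}} = \frac{22096 + 3745}{-32265 + \frac{95 - 0}{-47 - 0}} = \frac{25841}{-32265 + \frac{95 + 0}{-47 + 0}} = \frac{25841}{-32265 + \frac{1}{-47} \cdot 95} = \frac{25841}{-32265 - \frac{95}{47}} = \frac{25841}{- \frac{1516550}{47}} = 25841 \left(- \frac{47}{1516550}\right) = - \frac{1214527}{1516550}$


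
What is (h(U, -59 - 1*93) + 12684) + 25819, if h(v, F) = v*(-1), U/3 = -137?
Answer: 38914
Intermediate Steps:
U = -411 (U = 3*(-137) = -411)
h(v, F) = -v
(h(U, -59 - 1*93) + 12684) + 25819 = (-1*(-411) + 12684) + 25819 = (411 + 12684) + 25819 = 13095 + 25819 = 38914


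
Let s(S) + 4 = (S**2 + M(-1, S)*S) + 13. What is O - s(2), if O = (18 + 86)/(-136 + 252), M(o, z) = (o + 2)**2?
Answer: -409/29 ≈ -14.103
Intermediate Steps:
M(o, z) = (2 + o)**2
s(S) = 9 + S + S**2 (s(S) = -4 + ((S**2 + (2 - 1)**2*S) + 13) = -4 + ((S**2 + 1**2*S) + 13) = -4 + ((S**2 + 1*S) + 13) = -4 + ((S**2 + S) + 13) = -4 + ((S + S**2) + 13) = -4 + (13 + S + S**2) = 9 + S + S**2)
O = 26/29 (O = 104/116 = 104*(1/116) = 26/29 ≈ 0.89655)
O - s(2) = 26/29 - (9 + 2 + 2**2) = 26/29 - (9 + 2 + 4) = 26/29 - 1*15 = 26/29 - 15 = -409/29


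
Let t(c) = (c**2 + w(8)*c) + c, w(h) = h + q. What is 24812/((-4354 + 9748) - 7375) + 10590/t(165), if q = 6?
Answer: -23864587/1961190 ≈ -12.168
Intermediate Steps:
w(h) = 6 + h (w(h) = h + 6 = 6 + h)
t(c) = c**2 + 15*c (t(c) = (c**2 + (6 + 8)*c) + c = (c**2 + 14*c) + c = c**2 + 15*c)
24812/((-4354 + 9748) - 7375) + 10590/t(165) = 24812/((-4354 + 9748) - 7375) + 10590/((165*(15 + 165))) = 24812/(5394 - 7375) + 10590/((165*180)) = 24812/(-1981) + 10590/29700 = 24812*(-1/1981) + 10590*(1/29700) = -24812/1981 + 353/990 = -23864587/1961190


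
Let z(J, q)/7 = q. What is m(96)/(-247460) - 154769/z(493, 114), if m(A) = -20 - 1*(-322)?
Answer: -4787422217/24684135 ≈ -193.95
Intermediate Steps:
m(A) = 302 (m(A) = -20 + 322 = 302)
z(J, q) = 7*q
m(96)/(-247460) - 154769/z(493, 114) = 302/(-247460) - 154769/(7*114) = 302*(-1/247460) - 154769/798 = -151/123730 - 154769*1/798 = -151/123730 - 154769/798 = -4787422217/24684135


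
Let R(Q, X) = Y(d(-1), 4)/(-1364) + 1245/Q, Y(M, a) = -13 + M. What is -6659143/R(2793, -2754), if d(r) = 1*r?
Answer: -4228169574706/289547 ≈ -1.4603e+7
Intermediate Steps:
d(r) = r
R(Q, X) = 7/682 + 1245/Q (R(Q, X) = (-13 - 1)/(-1364) + 1245/Q = -14*(-1/1364) + 1245/Q = 7/682 + 1245/Q)
-6659143/R(2793, -2754) = -6659143/(7/682 + 1245/2793) = -6659143/(7/682 + 1245*(1/2793)) = -6659143/(7/682 + 415/931) = -6659143/289547/634942 = -6659143*634942/289547 = -4228169574706/289547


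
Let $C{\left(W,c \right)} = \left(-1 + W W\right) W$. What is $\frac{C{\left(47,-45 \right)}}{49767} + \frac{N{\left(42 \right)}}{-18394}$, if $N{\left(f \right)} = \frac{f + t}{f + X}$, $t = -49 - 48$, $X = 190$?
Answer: $\frac{147619089931}{70792031312} \approx 2.0853$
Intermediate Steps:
$C{\left(W,c \right)} = W \left(-1 + W^{2}\right)$ ($C{\left(W,c \right)} = \left(-1 + W^{2}\right) W = W \left(-1 + W^{2}\right)$)
$t = -97$
$N{\left(f \right)} = \frac{-97 + f}{190 + f}$ ($N{\left(f \right)} = \frac{f - 97}{f + 190} = \frac{-97 + f}{190 + f}$)
$\frac{C{\left(47,-45 \right)}}{49767} + \frac{N{\left(42 \right)}}{-18394} = \frac{47^{3} - 47}{49767} + \frac{\frac{1}{190 + 42} \left(-97 + 42\right)}{-18394} = \left(103823 - 47\right) \frac{1}{49767} + \frac{1}{232} \left(-55\right) \left(- \frac{1}{18394}\right) = 103776 \cdot \frac{1}{49767} + \frac{1}{232} \left(-55\right) \left(- \frac{1}{18394}\right) = \frac{34592}{16589} - - \frac{55}{4267408} = \frac{34592}{16589} + \frac{55}{4267408} = \frac{147619089931}{70792031312}$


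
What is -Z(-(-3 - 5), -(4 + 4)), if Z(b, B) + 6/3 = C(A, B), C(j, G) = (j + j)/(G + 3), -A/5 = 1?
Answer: 0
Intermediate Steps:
A = -5 (A = -5*1 = -5)
C(j, G) = 2*j/(3 + G) (C(j, G) = (2*j)/(3 + G) = 2*j/(3 + G))
Z(b, B) = -2 - 10/(3 + B) (Z(b, B) = -2 + 2*(-5)/(3 + B) = -2 - 10/(3 + B))
-Z(-(-3 - 5), -(4 + 4)) = -2*(-8 - (-1)*(4 + 4))/(3 - (4 + 4)) = -2*(-8 - (-1)*8)/(3 - 1*8) = -2*(-8 - 1*(-8))/(3 - 8) = -2*(-8 + 8)/(-5) = -2*(-1)*0/5 = -1*0 = 0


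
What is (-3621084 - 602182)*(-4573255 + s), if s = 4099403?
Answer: 2001203040632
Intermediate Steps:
(-3621084 - 602182)*(-4573255 + s) = (-3621084 - 602182)*(-4573255 + 4099403) = -4223266*(-473852) = 2001203040632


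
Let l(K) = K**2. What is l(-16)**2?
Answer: 65536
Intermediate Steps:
l(-16)**2 = ((-16)**2)**2 = 256**2 = 65536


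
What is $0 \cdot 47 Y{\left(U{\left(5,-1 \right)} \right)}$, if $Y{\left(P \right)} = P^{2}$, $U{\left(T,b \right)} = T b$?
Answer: $0$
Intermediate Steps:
$0 \cdot 47 Y{\left(U{\left(5,-1 \right)} \right)} = 0 \cdot 47 \left(5 \left(-1\right)\right)^{2} = 0 \left(-5\right)^{2} = 0 \cdot 25 = 0$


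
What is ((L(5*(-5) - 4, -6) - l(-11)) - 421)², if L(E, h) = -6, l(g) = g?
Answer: 173056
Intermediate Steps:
((L(5*(-5) - 4, -6) - l(-11)) - 421)² = ((-6 - 1*(-11)) - 421)² = ((-6 + 11) - 421)² = (5 - 421)² = (-416)² = 173056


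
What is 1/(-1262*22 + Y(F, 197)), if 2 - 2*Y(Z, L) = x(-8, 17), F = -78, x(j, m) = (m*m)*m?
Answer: -2/60439 ≈ -3.3091e-5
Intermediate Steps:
x(j, m) = m**3 (x(j, m) = m**2*m = m**3)
Y(Z, L) = -4911/2 (Y(Z, L) = 1 - 1/2*17**3 = 1 - 1/2*4913 = 1 - 4913/2 = -4911/2)
1/(-1262*22 + Y(F, 197)) = 1/(-1262*22 - 4911/2) = 1/(-27764 - 4911/2) = 1/(-60439/2) = -2/60439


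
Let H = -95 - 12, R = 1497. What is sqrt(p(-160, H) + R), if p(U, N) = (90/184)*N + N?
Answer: sqrt(2830495)/46 ≈ 36.574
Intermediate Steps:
H = -107
p(U, N) = 137*N/92 (p(U, N) = (90*(1/184))*N + N = 45*N/92 + N = 137*N/92)
sqrt(p(-160, H) + R) = sqrt((137/92)*(-107) + 1497) = sqrt(-14659/92 + 1497) = sqrt(123065/92) = sqrt(2830495)/46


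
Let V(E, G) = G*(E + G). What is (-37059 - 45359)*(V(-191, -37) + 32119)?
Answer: -3342461990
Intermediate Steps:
(-37059 - 45359)*(V(-191, -37) + 32119) = (-37059 - 45359)*(-37*(-191 - 37) + 32119) = -82418*(-37*(-228) + 32119) = -82418*(8436 + 32119) = -82418*40555 = -3342461990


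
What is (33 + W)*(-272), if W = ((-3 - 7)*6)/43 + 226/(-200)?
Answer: -8910788/1075 ≈ -8289.1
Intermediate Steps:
W = -10859/4300 (W = -10*6*(1/43) + 226*(-1/200) = -60*1/43 - 113/100 = -60/43 - 113/100 = -10859/4300 ≈ -2.5253)
(33 + W)*(-272) = (33 - 10859/4300)*(-272) = (131041/4300)*(-272) = -8910788/1075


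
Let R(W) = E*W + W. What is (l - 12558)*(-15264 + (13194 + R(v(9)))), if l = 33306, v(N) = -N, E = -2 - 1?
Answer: -42574896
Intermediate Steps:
E = -3
R(W) = -2*W (R(W) = -3*W + W = -2*W)
(l - 12558)*(-15264 + (13194 + R(v(9)))) = (33306 - 12558)*(-15264 + (13194 - (-2)*9)) = 20748*(-15264 + (13194 - 2*(-9))) = 20748*(-15264 + (13194 + 18)) = 20748*(-15264 + 13212) = 20748*(-2052) = -42574896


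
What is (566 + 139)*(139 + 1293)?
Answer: 1009560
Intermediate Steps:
(566 + 139)*(139 + 1293) = 705*1432 = 1009560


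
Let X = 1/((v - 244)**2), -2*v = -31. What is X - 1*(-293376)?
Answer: 61271284228/208849 ≈ 2.9338e+5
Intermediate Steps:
v = 31/2 (v = -1/2*(-31) = 31/2 ≈ 15.500)
X = 4/208849 (X = 1/((31/2 - 244)**2) = 1/((-457/2)**2) = 1/(208849/4) = 4/208849 ≈ 1.9153e-5)
X - 1*(-293376) = 4/208849 - 1*(-293376) = 4/208849 + 293376 = 61271284228/208849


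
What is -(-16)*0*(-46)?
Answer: 0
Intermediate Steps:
-(-16)*0*(-46) = -8*0*(-46) = 0*(-46) = 0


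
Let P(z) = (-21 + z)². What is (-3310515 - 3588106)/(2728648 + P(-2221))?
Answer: -6898621/7755212 ≈ -0.88955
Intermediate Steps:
(-3310515 - 3588106)/(2728648 + P(-2221)) = (-3310515 - 3588106)/(2728648 + (-21 - 2221)²) = -6898621/(2728648 + (-2242)²) = -6898621/(2728648 + 5026564) = -6898621/7755212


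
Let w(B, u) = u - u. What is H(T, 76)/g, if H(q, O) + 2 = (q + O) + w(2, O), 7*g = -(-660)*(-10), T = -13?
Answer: -427/6600 ≈ -0.064697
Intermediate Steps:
w(B, u) = 0
g = -6600/7 (g = (-(-660)*(-10))/7 = (-110*60)/7 = (1/7)*(-6600) = -6600/7 ≈ -942.86)
H(q, O) = -2 + O + q (H(q, O) = -2 + ((q + O) + 0) = -2 + ((O + q) + 0) = -2 + (O + q) = -2 + O + q)
H(T, 76)/g = (-2 + 76 - 13)/(-6600/7) = 61*(-7/6600) = -427/6600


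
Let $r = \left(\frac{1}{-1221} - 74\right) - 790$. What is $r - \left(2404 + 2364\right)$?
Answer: $- \frac{6876673}{1221} \approx -5632.0$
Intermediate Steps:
$r = - \frac{1054945}{1221}$ ($r = \left(- \frac{1}{1221} - 74\right) - 790 = - \frac{90355}{1221} - 790 = - \frac{1054945}{1221} \approx -864.0$)
$r - \left(2404 + 2364\right) = - \frac{1054945}{1221} - \left(2404 + 2364\right) = - \frac{1054945}{1221} - 4768 = - \frac{6876673}{1221}$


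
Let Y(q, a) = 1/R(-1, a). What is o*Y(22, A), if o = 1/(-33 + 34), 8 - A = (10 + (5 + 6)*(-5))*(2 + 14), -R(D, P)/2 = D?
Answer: ½ ≈ 0.50000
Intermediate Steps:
R(D, P) = -2*D
A = 728 (A = 8 - (10 + (5 + 6)*(-5))*(2 + 14) = 8 - (10 + 11*(-5))*16 = 8 - (10 - 55)*16 = 8 - (-45)*16 = 8 - 1*(-720) = 8 + 720 = 728)
o = 1 (o = 1/1 = 1)
Y(q, a) = ½ (Y(q, a) = 1/(-2*(-1)) = 1/2 = ½)
o*Y(22, A) = 1*(½) = ½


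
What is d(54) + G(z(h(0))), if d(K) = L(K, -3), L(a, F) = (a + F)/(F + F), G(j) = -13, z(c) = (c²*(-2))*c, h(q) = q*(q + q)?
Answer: -43/2 ≈ -21.500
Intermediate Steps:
h(q) = 2*q² (h(q) = q*(2*q) = 2*q²)
z(c) = -2*c³ (z(c) = (-2*c²)*c = -2*c³)
L(a, F) = (F + a)/(2*F) (L(a, F) = (F + a)/((2*F)) = (F + a)*(1/(2*F)) = (F + a)/(2*F))
d(K) = ½ - K/6 (d(K) = (½)*(-3 + K)/(-3) = (½)*(-⅓)*(-3 + K) = ½ - K/6)
d(54) + G(z(h(0))) = (½ - ⅙*54) - 13 = (½ - 9) - 13 = -17/2 - 13 = -43/2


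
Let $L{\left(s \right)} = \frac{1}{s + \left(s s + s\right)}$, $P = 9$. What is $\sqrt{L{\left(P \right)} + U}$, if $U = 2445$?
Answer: $\frac{2 \sqrt{665654}}{33} \approx 49.447$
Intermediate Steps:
$L{\left(s \right)} = \frac{1}{s^{2} + 2 s}$ ($L{\left(s \right)} = \frac{1}{s + \left(s^{2} + s\right)} = \frac{1}{s + \left(s + s^{2}\right)} = \frac{1}{s^{2} + 2 s}$)
$\sqrt{L{\left(P \right)} + U} = \sqrt{\frac{1}{9 \left(2 + 9\right)} + 2445} = \sqrt{\frac{1}{9 \cdot 11} + 2445} = \sqrt{\frac{1}{9} \cdot \frac{1}{11} + 2445} = \sqrt{\frac{1}{99} + 2445} = \sqrt{\frac{242056}{99}} = \frac{2 \sqrt{665654}}{33}$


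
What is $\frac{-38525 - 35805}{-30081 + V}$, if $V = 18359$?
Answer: $\frac{37165}{5861} \approx 6.3411$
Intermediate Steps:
$\frac{-38525 - 35805}{-30081 + V} = \frac{-38525 - 35805}{-30081 + 18359} = - \frac{74330}{-11722} = \left(-74330\right) \left(- \frac{1}{11722}\right) = \frac{37165}{5861}$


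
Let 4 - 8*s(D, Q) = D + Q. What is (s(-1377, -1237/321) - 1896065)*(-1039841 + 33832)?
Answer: 2448953051072719/1284 ≈ 1.9073e+12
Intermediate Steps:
s(D, Q) = ½ - D/8 - Q/8 (s(D, Q) = ½ - (D + Q)/8 = ½ + (-D/8 - Q/8) = ½ - D/8 - Q/8)
(s(-1377, -1237/321) - 1896065)*(-1039841 + 33832) = ((½ - ⅛*(-1377) - (-1237)/(8*321)) - 1896065)*(-1039841 + 33832) = ((½ + 1377/8 - (-1237)/(8*321)) - 1896065)*(-1006009) = ((½ + 1377/8 - ⅛*(-1237/321)) - 1896065)*(-1006009) = ((½ + 1377/8 + 1237/2568) - 1896065)*(-1006009) = (222269/1284 - 1896065)*(-1006009) = -2434325191/1284*(-1006009) = 2448953051072719/1284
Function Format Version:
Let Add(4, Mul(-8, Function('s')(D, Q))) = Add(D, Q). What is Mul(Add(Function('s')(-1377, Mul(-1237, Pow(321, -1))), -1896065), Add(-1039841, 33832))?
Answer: Rational(2448953051072719, 1284) ≈ 1.9073e+12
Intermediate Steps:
Function('s')(D, Q) = Add(Rational(1, 2), Mul(Rational(-1, 8), D), Mul(Rational(-1, 8), Q)) (Function('s')(D, Q) = Add(Rational(1, 2), Mul(Rational(-1, 8), Add(D, Q))) = Add(Rational(1, 2), Add(Mul(Rational(-1, 8), D), Mul(Rational(-1, 8), Q))) = Add(Rational(1, 2), Mul(Rational(-1, 8), D), Mul(Rational(-1, 8), Q)))
Mul(Add(Function('s')(-1377, Mul(-1237, Pow(321, -1))), -1896065), Add(-1039841, 33832)) = Mul(Add(Add(Rational(1, 2), Mul(Rational(-1, 8), -1377), Mul(Rational(-1, 8), Mul(-1237, Pow(321, -1)))), -1896065), Add(-1039841, 33832)) = Mul(Add(Add(Rational(1, 2), Rational(1377, 8), Mul(Rational(-1, 8), Mul(-1237, Rational(1, 321)))), -1896065), -1006009) = Mul(Add(Add(Rational(1, 2), Rational(1377, 8), Mul(Rational(-1, 8), Rational(-1237, 321))), -1896065), -1006009) = Mul(Add(Add(Rational(1, 2), Rational(1377, 8), Rational(1237, 2568)), -1896065), -1006009) = Mul(Add(Rational(222269, 1284), -1896065), -1006009) = Mul(Rational(-2434325191, 1284), -1006009) = Rational(2448953051072719, 1284)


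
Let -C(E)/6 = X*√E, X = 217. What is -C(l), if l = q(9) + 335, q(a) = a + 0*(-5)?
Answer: 2604*√86 ≈ 24149.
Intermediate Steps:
q(a) = a (q(a) = a + 0 = a)
l = 344 (l = 9 + 335 = 344)
C(E) = -1302*√E
-C(l) = -(-1302)*√344 = -(-1302)*2*√86 = -(-2604)*√86 = 2604*√86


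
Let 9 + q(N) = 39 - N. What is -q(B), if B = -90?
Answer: -120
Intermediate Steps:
q(N) = 30 - N (q(N) = -9 + (39 - N) = 30 - N)
-q(B) = -(30 - 1*(-90)) = -(30 + 90) = -1*120 = -120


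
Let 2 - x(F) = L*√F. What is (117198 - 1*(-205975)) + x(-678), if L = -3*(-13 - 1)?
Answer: 323175 - 42*I*√678 ≈ 3.2318e+5 - 1093.6*I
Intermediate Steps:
L = 42 (L = -3*(-14) = 42)
x(F) = 2 - 42*√F
(117198 - 1*(-205975)) + x(-678) = (117198 - 1*(-205975)) + (2 - 42*I*√678) = (117198 + 205975) + (2 - 42*I*√678) = 323173 + (2 - 42*I*√678) = 323175 - 42*I*√678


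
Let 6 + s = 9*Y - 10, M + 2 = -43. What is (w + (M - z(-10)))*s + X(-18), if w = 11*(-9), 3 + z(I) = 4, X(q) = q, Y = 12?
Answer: -13358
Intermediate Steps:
z(I) = 1 (z(I) = -3 + 4 = 1)
M = -45 (M = -2 - 43 = -45)
w = -99
s = 92 (s = -6 + (9*12 - 10) = -6 + (108 - 10) = -6 + 98 = 92)
(w + (M - z(-10)))*s + X(-18) = (-99 + (-45 - 1*1))*92 - 18 = (-99 + (-45 - 1))*92 - 18 = (-99 - 46)*92 - 18 = -145*92 - 18 = -13340 - 18 = -13358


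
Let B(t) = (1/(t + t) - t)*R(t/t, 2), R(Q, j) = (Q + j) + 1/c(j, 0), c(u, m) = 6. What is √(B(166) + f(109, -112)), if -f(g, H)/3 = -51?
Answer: I*√369681834/996 ≈ 19.304*I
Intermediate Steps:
f(g, H) = 153 (f(g, H) = -3*(-51) = 153)
R(Q, j) = ⅙ + Q + j (R(Q, j) = (Q + j) + 1/6 = (Q + j) + 1*(⅙) = (Q + j) + ⅙ = ⅙ + Q + j)
B(t) = -19*t/6 + 19/(12*t) (B(t) = (1/(t + t) - t)*(⅙ + t/t + 2) = (1/(2*t) - t)*(⅙ + 1 + 2) = (1/(2*t) - t)*(19/6) = -19*t/6 + 19/(12*t))
√(B(166) + f(109, -112)) = √((19/12)*(1 - 2*166²)/166 + 153) = √((19/12)*(1/166)*(1 - 2*27556) + 153) = √((19/12)*(1/166)*(1 - 55112) + 153) = √((19/12)*(1/166)*(-55111) + 153) = √(-1047109/1992 + 153) = √(-742333/1992) = I*√369681834/996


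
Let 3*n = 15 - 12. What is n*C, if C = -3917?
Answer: -3917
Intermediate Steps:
n = 1 (n = (15 - 12)/3 = (1/3)*3 = 1)
n*C = 1*(-3917) = -3917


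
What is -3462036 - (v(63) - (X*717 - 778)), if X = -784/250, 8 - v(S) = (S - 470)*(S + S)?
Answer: -439544064/125 ≈ -3.5164e+6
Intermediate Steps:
v(S) = 8 - 2*S*(-470 + S) (v(S) = 8 - (S - 470)*(S + S) = 8 - (-470 + S)*2*S = 8 - 2*S*(-470 + S))
X = -392/125 (X = -784*1/250 = -392/125 ≈ -3.1360)
-3462036 - (v(63) - (X*717 - 778)) = -3462036 - ((8 - 2*63² + 940*63) - (-392/125*717 - 778)) = -3462036 - ((8 - 2*3969 + 59220) - (-281064/125 - 778)) = -3462036 - ((8 - 7938 + 59220) - 1*(-378314/125)) = -3462036 - (51290 + 378314/125) = -3462036 - 1*6789564/125 = -3462036 - 6789564/125 = -439544064/125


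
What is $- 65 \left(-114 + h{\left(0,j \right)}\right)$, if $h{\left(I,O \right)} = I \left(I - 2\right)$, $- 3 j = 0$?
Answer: $7410$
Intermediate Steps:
$j = 0$ ($j = \left(- \frac{1}{3}\right) 0 = 0$)
$h{\left(I,O \right)} = I \left(-2 + I\right)$
$- 65 \left(-114 + h{\left(0,j \right)}\right) = - 65 \left(-114 + 0 \left(-2 + 0\right)\right) = - 65 \left(-114 + 0 \left(-2\right)\right) = - 65 \left(-114 + 0\right) = \left(-65\right) \left(-114\right) = 7410$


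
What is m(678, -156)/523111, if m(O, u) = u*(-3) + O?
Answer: 1146/523111 ≈ 0.0021907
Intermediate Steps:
m(O, u) = O - 3*u (m(O, u) = -3*u + O = O - 3*u)
m(678, -156)/523111 = (678 - 3*(-156))/523111 = (678 + 468)*(1/523111) = 1146*(1/523111) = 1146/523111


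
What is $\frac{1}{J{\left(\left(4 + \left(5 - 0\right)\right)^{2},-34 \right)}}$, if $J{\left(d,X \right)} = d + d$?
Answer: $\frac{1}{162} \approx 0.0061728$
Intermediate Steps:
$J{\left(d,X \right)} = 2 d$
$\frac{1}{J{\left(\left(4 + \left(5 - 0\right)\right)^{2},-34 \right)}} = \frac{1}{2 \left(4 + \left(5 - 0\right)\right)^{2}} = \frac{1}{2 \left(4 + \left(5 + 0\right)\right)^{2}} = \frac{1}{2 \left(4 + 5\right)^{2}} = \frac{1}{2 \cdot 9^{2}} = \frac{1}{2 \cdot 81} = \frac{1}{162}$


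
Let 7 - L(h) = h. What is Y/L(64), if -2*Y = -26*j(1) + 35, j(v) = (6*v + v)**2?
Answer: -413/38 ≈ -10.868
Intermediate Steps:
L(h) = 7 - h
j(v) = 49*v**2 (j(v) = (7*v)**2 = 49*v**2)
Y = 1239/2 (Y = -(-1274*1**2 + 35)/2 = -(-1274 + 35)/2 = -1/2*(-1239) = 1239/2 ≈ 619.50)
Y/L(64) = 1239/(2*(7 - 1*64)) = 1239/(2*(7 - 64)) = (1239/2)/(-57) = (1239/2)*(-1/57) = -413/38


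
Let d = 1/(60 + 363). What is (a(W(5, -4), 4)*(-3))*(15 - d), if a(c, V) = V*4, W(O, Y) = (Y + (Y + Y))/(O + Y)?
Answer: -101504/141 ≈ -719.89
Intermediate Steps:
W(O, Y) = 3*Y/(O + Y) (W(O, Y) = (Y + 2*Y)/(O + Y) = (3*Y)/(O + Y) = 3*Y/(O + Y))
a(c, V) = 4*V
d = 1/423 ≈ 0.0023641
(a(W(5, -4), 4)*(-3))*(15 - d) = ((4*4)*(-3))*(15 - 1*1/423) = (16*(-3))*(15 - 1/423) = -48*6344/423 = -101504/141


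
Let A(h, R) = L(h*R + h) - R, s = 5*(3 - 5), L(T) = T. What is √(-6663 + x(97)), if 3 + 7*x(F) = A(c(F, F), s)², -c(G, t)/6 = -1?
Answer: 2*I*√78239/7 ≈ 79.918*I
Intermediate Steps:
c(G, t) = 6 (c(G, t) = -6*(-1) = 6)
s = -10 (s = 5*(-2) = -10)
A(h, R) = h - R + R*h (A(h, R) = (h*R + h) - R = (R*h + h) - R = (h + R*h) - R = h - R + R*h)
x(F) = 1933/7 (x(F) = -3/7 + (-1*(-10) + 6*(1 - 10))²/7 = -3/7 + (10 + 6*(-9))²/7 = -3/7 + (10 - 54)²/7 = -3/7 + (⅐)*(-44)² = -3/7 + (⅐)*1936 = -3/7 + 1936/7 = 1933/7)
√(-6663 + x(97)) = √(-6663 + 1933/7) = √(-44708/7) = 2*I*√78239/7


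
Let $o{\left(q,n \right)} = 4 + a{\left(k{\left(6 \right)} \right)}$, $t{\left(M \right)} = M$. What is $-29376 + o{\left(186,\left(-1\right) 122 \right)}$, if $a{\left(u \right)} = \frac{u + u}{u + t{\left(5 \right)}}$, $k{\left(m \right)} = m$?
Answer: $- \frac{323080}{11} \approx -29371.0$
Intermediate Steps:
$a{\left(u \right)} = \frac{2 u}{5 + u}$ ($a{\left(u \right)} = \frac{u + u}{u + 5} = \frac{2 u}{5 + u}$)
$o{\left(q,n \right)} = \frac{56}{11}$ ($o{\left(q,n \right)} = 4 + 2 \cdot 6 \frac{1}{5 + 6} = 4 + 2 \cdot 6 \cdot \frac{1}{11} = 4 + \frac{12}{11} = \frac{56}{11}$)
$-29376 + o{\left(186,\left(-1\right) 122 \right)} = -29376 + \frac{56}{11} = - \frac{323080}{11}$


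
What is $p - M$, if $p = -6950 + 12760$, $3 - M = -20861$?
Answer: $-15054$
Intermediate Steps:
$M = 20864$ ($M = 3 - -20861 = 3 + 20861 = 20864$)
$p = 5810$
$p - M = 5810 - 20864 = -15054$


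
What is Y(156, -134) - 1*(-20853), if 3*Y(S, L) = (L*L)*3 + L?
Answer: 116293/3 ≈ 38764.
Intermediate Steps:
Y(S, L) = L² + L/3 (Y(S, L) = ((L*L)*3 + L)/3 = (L²*3 + L)/3 = (3*L² + L)/3 = (L + 3*L²)/3 = L² + L/3)
Y(156, -134) - 1*(-20853) = -134*(⅓ - 134) - 1*(-20853) = -134*(-401/3) + 20853 = 53734/3 + 20853 = 116293/3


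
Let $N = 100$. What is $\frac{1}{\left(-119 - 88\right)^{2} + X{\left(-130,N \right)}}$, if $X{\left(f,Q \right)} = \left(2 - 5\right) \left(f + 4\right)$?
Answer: $\frac{1}{43227} \approx 2.3134 \cdot 10^{-5}$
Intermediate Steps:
$X{\left(f,Q \right)} = -12 - 3 f$ ($X{\left(f,Q \right)} = - 3 \left(4 + f\right) = -12 - 3 f$)
$\frac{1}{\left(-119 - 88\right)^{2} + X{\left(-130,N \right)}} = \frac{1}{\left(-119 - 88\right)^{2} - -378} = \frac{1}{\left(-207\right)^{2} + \left(-12 + 390\right)} = \frac{1}{42849 + 378} = \frac{1}{43227}$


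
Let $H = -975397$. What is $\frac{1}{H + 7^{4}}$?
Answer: $- \frac{1}{972996} \approx -1.0278 \cdot 10^{-6}$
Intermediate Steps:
$\frac{1}{H + 7^{4}} = \frac{1}{-975397 + 7^{4}} = \frac{1}{-975397 + 2401} = \frac{1}{-972996} = - \frac{1}{972996}$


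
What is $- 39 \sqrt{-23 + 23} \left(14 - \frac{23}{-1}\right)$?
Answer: $0$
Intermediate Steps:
$- 39 \sqrt{-23 + 23} \left(14 - \frac{23}{-1}\right) = - 39 \sqrt{0} \left(14 - -23\right) = \left(-39\right) 0 \left(14 + 23\right) = 0 \cdot 37 = 0$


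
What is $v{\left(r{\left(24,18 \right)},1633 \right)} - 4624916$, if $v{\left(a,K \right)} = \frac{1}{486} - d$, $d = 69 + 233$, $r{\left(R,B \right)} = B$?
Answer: $- \frac{2247855947}{486} \approx -4.6252 \cdot 10^{6}$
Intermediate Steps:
$d = 302$
$v{\left(a,K \right)} = - \frac{146771}{486}$ ($v{\left(a,K \right)} = \frac{1}{486} - 302 = - \frac{146771}{486}$)
$v{\left(r{\left(24,18 \right)},1633 \right)} - 4624916 = - \frac{146771}{486} - 4624916 = - \frac{2247855947}{486}$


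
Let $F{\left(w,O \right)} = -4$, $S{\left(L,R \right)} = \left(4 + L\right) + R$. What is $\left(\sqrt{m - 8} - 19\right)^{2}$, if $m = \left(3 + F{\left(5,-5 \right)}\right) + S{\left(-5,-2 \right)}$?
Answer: $349 - 76 i \sqrt{3} \approx 349.0 - 131.64 i$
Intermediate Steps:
$S{\left(L,R \right)} = 4 + L + R$
$m = -4$ ($m = \left(3 - 4\right) - 3 = -1 - 3 = -4$)
$\left(\sqrt{m - 8} - 19\right)^{2} = \left(\sqrt{-4 - 8} - 19\right)^{2} = \left(\sqrt{-12} - 19\right)^{2} = \left(2 i \sqrt{3} - 19\right)^{2} = \left(-19 + 2 i \sqrt{3}\right)^{2}$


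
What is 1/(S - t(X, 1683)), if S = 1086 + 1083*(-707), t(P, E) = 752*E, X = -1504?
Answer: -1/2030211 ≈ -4.9256e-7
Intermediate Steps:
S = -764595 (S = 1086 - 765681 = -764595)
1/(S - t(X, 1683)) = 1/(-764595 - 752*1683) = 1/(-764595 - 1*1265616) = 1/(-764595 - 1265616) = 1/(-2030211) = -1/2030211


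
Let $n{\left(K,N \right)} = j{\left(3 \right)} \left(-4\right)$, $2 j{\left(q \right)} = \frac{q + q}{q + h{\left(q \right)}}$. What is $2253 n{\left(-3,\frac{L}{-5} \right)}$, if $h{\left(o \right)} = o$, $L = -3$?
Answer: $-4506$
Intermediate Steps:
$j{\left(q \right)} = \frac{1}{2}$ ($j{\left(q \right)} = \frac{\left(q + q\right) \frac{1}{q + q}}{2} = \frac{2 q \frac{1}{2 q}}{2} = \frac{1}{2} \cdot 1 = \frac{1}{2}$)
$n{\left(K,N \right)} = -2$ ($n{\left(K,N \right)} = \frac{1}{2} \left(-4\right) = -2$)
$2253 n{\left(-3,\frac{L}{-5} \right)} = 2253 \left(-2\right) = -4506$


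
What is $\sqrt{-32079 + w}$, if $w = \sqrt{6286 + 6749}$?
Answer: $\sqrt{-32079 + \sqrt{13035}} \approx 178.79 i$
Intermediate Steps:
$w = \sqrt{13035} \approx 114.17$
$\sqrt{-32079 + w} = \sqrt{-32079 + \sqrt{13035}}$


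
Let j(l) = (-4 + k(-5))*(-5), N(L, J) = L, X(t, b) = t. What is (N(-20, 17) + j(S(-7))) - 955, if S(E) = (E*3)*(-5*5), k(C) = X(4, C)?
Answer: -975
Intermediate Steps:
k(C) = 4
S(E) = -75*E (S(E) = (3*E)*(-25) = -75*E)
j(l) = 0 (j(l) = (-4 + 4)*(-5) = 0*(-5) = 0)
(N(-20, 17) + j(S(-7))) - 955 = (-20 + 0) - 955 = -20 - 955 = -975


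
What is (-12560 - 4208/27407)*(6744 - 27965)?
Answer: 7305034872288/27407 ≈ 2.6654e+8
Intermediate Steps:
(-12560 - 4208/27407)*(6744 - 27965) = (-12560 - 4208*1/27407)*(-21221) = (-12560 - 4208/27407)*(-21221) = -344236128/27407*(-21221) = 7305034872288/27407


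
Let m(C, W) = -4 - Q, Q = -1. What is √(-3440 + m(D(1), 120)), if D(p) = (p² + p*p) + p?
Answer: I*√3443 ≈ 58.677*I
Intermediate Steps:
D(p) = p + 2*p² (D(p) = (p² + p²) + p = 2*p² + p = p + 2*p²)
m(C, W) = -3 (m(C, W) = -4 - 1*(-1) = -4 + 1 = -3)
√(-3440 + m(D(1), 120)) = √(-3440 - 3) = √(-3443) = I*√3443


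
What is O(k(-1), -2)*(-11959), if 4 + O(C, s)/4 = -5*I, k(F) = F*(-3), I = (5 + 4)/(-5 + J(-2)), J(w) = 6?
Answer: 2343964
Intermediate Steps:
I = 9 (I = (5 + 4)/(-5 + 6) = 9/1 = 9*1 = 9)
k(F) = -3*F
O(C, s) = -196 (O(C, s) = -16 + 4*(-5*9) = -16 + 4*(-45) = -16 - 180 = -196)
O(k(-1), -2)*(-11959) = -196*(-11959) = 2343964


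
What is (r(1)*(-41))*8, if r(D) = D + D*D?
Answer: -656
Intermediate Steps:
r(D) = D + D**2
(r(1)*(-41))*8 = ((1*(1 + 1))*(-41))*8 = ((1*2)*(-41))*8 = (2*(-41))*8 = -82*8 = -656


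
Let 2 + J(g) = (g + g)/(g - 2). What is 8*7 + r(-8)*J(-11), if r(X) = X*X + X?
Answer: 504/13 ≈ 38.769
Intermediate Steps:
J(g) = -2 + 2*g/(-2 + g) (J(g) = -2 + (g + g)/(g - 2) = -2 + (2*g)/(-2 + g) = -2 + 2*g/(-2 + g))
r(X) = X + X² (r(X) = X² + X = X + X²)
8*7 + r(-8)*J(-11) = 8*7 + (-8*(1 - 8))*(4/(-2 - 11)) = 56 + (-8*(-7))*(4/(-13)) = 56 + 56*(4*(-1/13)) = 56 + 56*(-4/13) = 56 - 224/13 = 504/13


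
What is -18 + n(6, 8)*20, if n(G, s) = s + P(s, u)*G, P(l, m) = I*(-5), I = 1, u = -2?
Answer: -458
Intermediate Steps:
P(l, m) = -5 (P(l, m) = 1*(-5) = -5)
n(G, s) = s - 5*G
-18 + n(6, 8)*20 = -18 + (8 - 5*6)*20 = -18 + (8 - 30)*20 = -18 - 22*20 = -18 - 440 = -458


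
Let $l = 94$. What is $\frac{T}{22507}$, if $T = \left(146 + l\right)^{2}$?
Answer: $\frac{57600}{22507} \approx 2.5592$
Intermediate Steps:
$T = 57600$ ($T = \left(146 + 94\right)^{2} = 240^{2} = 57600$)
$\frac{T}{22507} = \frac{57600}{22507}$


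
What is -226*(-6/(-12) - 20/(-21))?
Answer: -6893/21 ≈ -328.24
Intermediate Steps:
-226*(-6/(-12) - 20/(-21)) = -226*(-6*(-1/12) - 20*(-1/21)) = -226*(½ + 20/21) = -226*61/42 = -6893/21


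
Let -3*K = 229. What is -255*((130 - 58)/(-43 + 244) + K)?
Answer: 1298035/67 ≈ 19374.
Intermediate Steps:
K = -229/3 (K = -⅓*229 = -229/3 ≈ -76.333)
-255*((130 - 58)/(-43 + 244) + K) = -255*((130 - 58)/(-43 + 244) - 229/3) = -255*(72/201 - 229/3) = -255*(72*(1/201) - 229/3) = -255*(24/67 - 229/3) = -255*(-15271/201) = 1298035/67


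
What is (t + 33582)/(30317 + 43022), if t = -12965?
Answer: 20617/73339 ≈ 0.28112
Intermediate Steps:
(t + 33582)/(30317 + 43022) = (-12965 + 33582)/(30317 + 43022) = 20617/73339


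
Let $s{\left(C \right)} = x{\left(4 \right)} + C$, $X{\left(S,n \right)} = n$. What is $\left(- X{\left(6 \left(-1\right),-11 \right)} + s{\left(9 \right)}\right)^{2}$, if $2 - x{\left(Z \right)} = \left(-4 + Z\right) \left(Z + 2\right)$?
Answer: $484$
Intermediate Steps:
$x{\left(Z \right)} = 2 - \left(-4 + Z\right) \left(2 + Z\right)$ ($x{\left(Z \right)} = 2 - \left(-4 + Z\right) \left(Z + 2\right) = 2 - \left(-4 + Z\right) \left(2 + Z\right)$)
$s{\left(C \right)} = 2 + C$ ($s{\left(C \right)} = \left(10 - 4^{2} + 2 \cdot 4\right) + C = \left(10 - 16 + 8\right) + C = 2 + C$)
$\left(- X{\left(6 \left(-1\right),-11 \right)} + s{\left(9 \right)}\right)^{2} = \left(\left(-1\right) \left(-11\right) + \left(2 + 9\right)\right)^{2} = \left(11 + 11\right)^{2} = 22^{2} = 484$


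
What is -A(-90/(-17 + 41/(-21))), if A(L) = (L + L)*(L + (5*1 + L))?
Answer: -5452650/39601 ≈ -137.69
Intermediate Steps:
A(L) = 2*L*(5 + 2*L) (A(L) = (2*L)*(L + (5 + L)) = (2*L)*(5 + 2*L) = 2*L*(5 + 2*L))
-A(-90/(-17 + 41/(-21))) = -2*(-90/(-17 + 41/(-21)))*(5 + 2*(-90/(-17 + 41/(-21)))) = -2*(-90/(-17 + 41*(-1/21)))*(5 + 2*(-90/(-17 + 41*(-1/21)))) = -2*(-90/(-17 - 41/21))*(5 + 2*(-90/(-17 - 41/21))) = -2*(-90/(-398/21))*(5 + 2*(-90/(-398/21))) = -2*(-90*(-21/398))*(5 + 2*(-90*(-21/398))) = -2*945*(5 + 2*(945/199))/199 = -2*945*(5 + 1890/199)/199 = -2*945*2885/(199*199) = -1*5452650/39601 = -5452650/39601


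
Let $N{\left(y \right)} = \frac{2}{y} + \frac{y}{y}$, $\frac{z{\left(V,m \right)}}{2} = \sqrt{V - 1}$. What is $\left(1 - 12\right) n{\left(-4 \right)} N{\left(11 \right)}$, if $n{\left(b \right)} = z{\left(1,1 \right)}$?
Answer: $0$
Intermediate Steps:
$z{\left(V,m \right)} = 2 \sqrt{-1 + V}$ ($z{\left(V,m \right)} = 2 \sqrt{V - 1} = 2 \sqrt{-1 + V}$)
$N{\left(y \right)} = 1 + \frac{2}{y}$ ($N{\left(y \right)} = \frac{2}{y} + 1 = 1 + \frac{2}{y}$)
$n{\left(b \right)} = 0$ ($n{\left(b \right)} = 2 \sqrt{-1 + 1} = 2 \sqrt{0} = 2 \cdot 0 = 0$)
$\left(1 - 12\right) n{\left(-4 \right)} N{\left(11 \right)} = \left(1 - 12\right) 0 \frac{2 + 11}{11} = \left(1 - 12\right) 0 \cdot \frac{1}{11} \cdot 13 = \left(-11\right) 0 \cdot \frac{13}{11} = 0 \cdot \frac{13}{11} = 0$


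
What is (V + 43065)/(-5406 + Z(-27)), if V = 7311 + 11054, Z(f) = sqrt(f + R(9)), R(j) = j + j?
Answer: -22139372/1948323 - 12286*I/1948323 ≈ -11.363 - 0.0063059*I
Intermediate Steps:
R(j) = 2*j
Z(f) = sqrt(18 + f) (Z(f) = sqrt(f + 2*9) = sqrt(f + 18) = sqrt(18 + f))
V = 18365
(V + 43065)/(-5406 + Z(-27)) = (18365 + 43065)/(-5406 + sqrt(18 - 27)) = 61430/(-5406 + sqrt(-9)) = 61430/(-5406 + 3*I) = 61430*((-5406 - 3*I)/29224845) = 12286*(-5406 - 3*I)/5844969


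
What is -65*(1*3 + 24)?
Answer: -1755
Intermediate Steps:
-65*(1*3 + 24) = -65*(3 + 24) = -65*27 = -1755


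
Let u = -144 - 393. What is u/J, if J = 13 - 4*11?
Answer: 537/31 ≈ 17.323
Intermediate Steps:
u = -537
J = -31 (J = 13 - 44 = -31)
u/J = -537/(-31) = -537*(-1/31) = 537/31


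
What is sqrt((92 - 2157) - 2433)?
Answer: I*sqrt(4498) ≈ 67.067*I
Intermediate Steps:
sqrt((92 - 2157) - 2433) = sqrt(-2065 - 2433) = sqrt(-4498) = I*sqrt(4498)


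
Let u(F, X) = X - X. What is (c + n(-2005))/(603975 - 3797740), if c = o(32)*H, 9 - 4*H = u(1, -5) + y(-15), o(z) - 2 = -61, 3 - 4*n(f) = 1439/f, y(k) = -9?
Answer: 530464/6403498825 ≈ 8.2840e-5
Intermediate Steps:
n(f) = ¾ - 1439/(4*f)
u(F, X) = 0
o(z) = -59 (o(z) = 2 - 61 = -59)
H = 9/2 (H = 9/4 - (0 - 9)/4 = 9/4 - ¼*(-9) = 9/4 + 9/4 = 9/2 ≈ 4.5000)
c = -531/2 (c = -59*9/2 = -531/2 ≈ -265.50)
(c + n(-2005))/(603975 - 3797740) = (-531/2 + (¼)*(-1439 + 3*(-2005))/(-2005))/(603975 - 3797740) = (-531/2 + (¼)*(-1/2005)*(-1439 - 6015))/(-3193765) = (-531/2 + (¼)*(-1/2005)*(-7454))*(-1/3193765) = (-531/2 + 3727/4010)*(-1/3193765) = -530464/2005*(-1/3193765) = 530464/6403498825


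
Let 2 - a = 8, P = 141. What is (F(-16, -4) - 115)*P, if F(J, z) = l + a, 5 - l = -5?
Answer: -15651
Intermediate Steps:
l = 10 (l = 5 - 1*(-5) = 5 + 5 = 10)
a = -6 (a = 2 - 1*8 = 2 - 8 = -6)
F(J, z) = 4 (F(J, z) = 10 - 6 = 4)
(F(-16, -4) - 115)*P = (4 - 115)*141 = -111*141 = -15651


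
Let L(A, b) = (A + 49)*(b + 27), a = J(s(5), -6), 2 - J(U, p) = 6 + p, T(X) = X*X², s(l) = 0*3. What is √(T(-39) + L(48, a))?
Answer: I*√56506 ≈ 237.71*I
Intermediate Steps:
s(l) = 0
T(X) = X³
J(U, p) = -4 - p (J(U, p) = 2 - (6 + p) = 2 + (-6 - p) = -4 - p)
a = 2 (a = -4 - 1*(-6) = -4 + 6 = 2)
L(A, b) = (27 + b)*(49 + A) (L(A, b) = (49 + A)*(27 + b) = (27 + b)*(49 + A))
√(T(-39) + L(48, a)) = √((-39)³ + (1323 + 27*48 + 49*2 + 48*2)) = √(-59319 + (1323 + 1296 + 98 + 96)) = √(-59319 + 2813) = √(-56506) = I*√56506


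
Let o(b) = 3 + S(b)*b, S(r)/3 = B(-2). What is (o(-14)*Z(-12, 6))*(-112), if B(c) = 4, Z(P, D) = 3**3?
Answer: 498960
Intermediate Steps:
Z(P, D) = 27
S(r) = 12 (S(r) = 3*4 = 12)
o(b) = 3 + 12*b
(o(-14)*Z(-12, 6))*(-112) = ((3 + 12*(-14))*27)*(-112) = ((3 - 168)*27)*(-112) = -165*27*(-112) = -4455*(-112) = 498960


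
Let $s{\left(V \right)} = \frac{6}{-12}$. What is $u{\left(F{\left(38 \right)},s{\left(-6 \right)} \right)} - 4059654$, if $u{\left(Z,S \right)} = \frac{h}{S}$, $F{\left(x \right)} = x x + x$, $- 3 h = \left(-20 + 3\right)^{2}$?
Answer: $- \frac{12178384}{3} \approx -4.0595 \cdot 10^{6}$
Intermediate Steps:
$h = - \frac{289}{3}$ ($h = - \frac{\left(-20 + 3\right)^{2}}{3} = - \frac{\left(-17\right)^{2}}{3} = \left(- \frac{1}{3}\right) 289 = - \frac{289}{3} \approx -96.333$)
$F{\left(x \right)} = x + x^{2}$ ($F{\left(x \right)} = x^{2} + x = x + x^{2}$)
$s{\left(V \right)} = - \frac{1}{2}$ ($s{\left(V \right)} = 6 \left(- \frac{1}{12}\right) = - \frac{1}{2}$)
$u{\left(Z,S \right)} = - \frac{289}{3 S}$
$u{\left(F{\left(38 \right)},s{\left(-6 \right)} \right)} - 4059654 = - \frac{289}{3 \left(- \frac{1}{2}\right)} - 4059654 = \left(- \frac{289}{3}\right) \left(-2\right) - 4059654 = \frac{578}{3} - 4059654 = - \frac{12178384}{3}$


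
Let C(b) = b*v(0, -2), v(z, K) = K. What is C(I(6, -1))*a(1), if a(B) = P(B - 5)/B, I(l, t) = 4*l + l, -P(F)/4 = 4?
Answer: 960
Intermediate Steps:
P(F) = -16 (P(F) = -4*4 = -16)
I(l, t) = 5*l
C(b) = -2*b (C(b) = b*(-2) = -2*b)
a(B) = -16/B
C(I(6, -1))*a(1) = (-10*6)*(-16/1) = (-2*30)*(-16*1) = -60*(-16) = 960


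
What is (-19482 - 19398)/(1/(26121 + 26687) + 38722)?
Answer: -684391680/681610459 ≈ -1.0041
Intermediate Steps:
(-19482 - 19398)/(1/(26121 + 26687) + 38722) = -38880/(1/52808 + 38722) = -38880/2044831377/52808 = -38880*52808/2044831377 = -684391680/681610459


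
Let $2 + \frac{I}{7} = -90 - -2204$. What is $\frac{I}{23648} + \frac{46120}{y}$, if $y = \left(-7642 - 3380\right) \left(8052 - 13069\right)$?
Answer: $\frac{12790734734}{20432379693} \approx 0.626$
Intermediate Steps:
$I = 14784$ ($I = -14 + 7 \left(-90 - -2204\right) = -14 + 7 \left(-90 + 2204\right) = -14 + 7 \cdot 2114 = -14 + 14798 = 14784$)
$y = 55297374$ ($y = \left(-11022\right) \left(-5017\right) = 55297374$)
$\frac{I}{23648} + \frac{46120}{y} = \frac{14784}{23648} + \frac{46120}{55297374} = 14784 \cdot \frac{1}{23648} + 46120 \cdot \frac{1}{55297374} = \frac{462}{739} + \frac{23060}{27648687} = \frac{12790734734}{20432379693}$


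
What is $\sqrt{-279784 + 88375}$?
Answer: $i \sqrt{191409} \approx 437.5 i$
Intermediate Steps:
$\sqrt{-279784 + 88375} = \sqrt{-191409} = i \sqrt{191409}$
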